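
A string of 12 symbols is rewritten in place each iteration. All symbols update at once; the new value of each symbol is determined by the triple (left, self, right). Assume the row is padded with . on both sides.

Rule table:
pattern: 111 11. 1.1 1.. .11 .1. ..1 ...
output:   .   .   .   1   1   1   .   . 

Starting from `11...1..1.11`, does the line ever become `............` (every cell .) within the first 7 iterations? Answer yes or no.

no

1.1..11.1.1.
1.11.1..1.11
1.1..11.1.1.  (repeats iteration 1; period 2)
iteration 7: 1.1..11.1.1.
iteration 7 is 1.1..11.1.1., still not uniform .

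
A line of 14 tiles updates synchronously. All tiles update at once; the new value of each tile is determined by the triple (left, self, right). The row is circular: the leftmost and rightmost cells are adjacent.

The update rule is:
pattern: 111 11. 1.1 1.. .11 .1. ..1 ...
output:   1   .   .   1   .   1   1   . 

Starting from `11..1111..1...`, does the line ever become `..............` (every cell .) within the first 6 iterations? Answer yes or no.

no

iteration 1: ..11.11.1111.1
iteration 2: 11.......11..1
iteration 3: 1.1.....1..11.
iteration 4: 1.11...1111...
iteration 5: 1...1.1.11.1.1
iteration 6: .1.11.1....1..
iteration 6 is .1.11.1....1.., still not uniform .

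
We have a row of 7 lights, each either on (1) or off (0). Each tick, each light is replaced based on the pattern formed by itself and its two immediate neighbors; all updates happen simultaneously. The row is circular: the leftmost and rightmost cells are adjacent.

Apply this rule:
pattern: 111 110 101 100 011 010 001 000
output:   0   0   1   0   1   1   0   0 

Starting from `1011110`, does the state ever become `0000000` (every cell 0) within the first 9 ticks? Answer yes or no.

no

1110001
0000001
0000001  (fixed point — unchanged through tick 9)
tick 9 is 0000001, still not uniform 0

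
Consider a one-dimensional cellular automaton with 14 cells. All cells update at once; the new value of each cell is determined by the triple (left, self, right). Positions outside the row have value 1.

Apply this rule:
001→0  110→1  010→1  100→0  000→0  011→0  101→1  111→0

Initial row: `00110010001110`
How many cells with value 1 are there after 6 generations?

2

00010010000011
00010010000000
00010010000000  (fixed point — unchanged through generation 6)
count of 1: 2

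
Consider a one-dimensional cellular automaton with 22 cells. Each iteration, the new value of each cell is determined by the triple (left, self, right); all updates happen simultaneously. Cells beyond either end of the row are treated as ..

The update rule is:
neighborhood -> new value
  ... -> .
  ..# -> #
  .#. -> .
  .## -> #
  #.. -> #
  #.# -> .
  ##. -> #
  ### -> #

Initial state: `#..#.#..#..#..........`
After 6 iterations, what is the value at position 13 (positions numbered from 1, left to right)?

#

.##...##.##.#.........
####.###.##..#........
####.###.####.#.......
####.###.####..#......
####.###.######.#.....
####.###.######..#....
position 13 holds #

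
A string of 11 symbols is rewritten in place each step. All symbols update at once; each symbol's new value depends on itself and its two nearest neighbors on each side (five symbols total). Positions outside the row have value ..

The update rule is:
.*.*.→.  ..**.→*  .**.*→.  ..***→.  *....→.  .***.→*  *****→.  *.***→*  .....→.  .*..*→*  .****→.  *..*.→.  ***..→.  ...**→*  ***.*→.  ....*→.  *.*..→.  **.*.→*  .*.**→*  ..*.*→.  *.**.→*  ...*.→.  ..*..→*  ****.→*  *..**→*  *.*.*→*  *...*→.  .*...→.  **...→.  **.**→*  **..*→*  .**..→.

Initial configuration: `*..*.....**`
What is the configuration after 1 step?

**.*....**.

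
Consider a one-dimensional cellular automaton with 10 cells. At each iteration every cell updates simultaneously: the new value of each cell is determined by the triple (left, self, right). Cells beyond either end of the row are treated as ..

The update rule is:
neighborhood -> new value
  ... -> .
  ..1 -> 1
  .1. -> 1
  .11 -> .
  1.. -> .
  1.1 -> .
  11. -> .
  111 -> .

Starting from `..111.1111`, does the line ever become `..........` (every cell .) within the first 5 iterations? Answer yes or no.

yes

.1........
11........
..........
all cells are . at iteration 3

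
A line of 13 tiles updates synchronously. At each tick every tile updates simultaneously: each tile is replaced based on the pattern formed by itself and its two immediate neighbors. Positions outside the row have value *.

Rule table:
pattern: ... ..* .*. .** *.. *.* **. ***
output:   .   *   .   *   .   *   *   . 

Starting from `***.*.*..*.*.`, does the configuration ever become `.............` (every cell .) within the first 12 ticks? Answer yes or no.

..**.*..*.*.*
.****..*.*.**
**..*.*.*.**.
.*.*.*.*.****
*.*.*.*.**...
**.*.*.***..*
.**.*.**.*.**
****.****.**.
...***..*****
..**.*.**....
.****.***...*
**..***.*..**
tick 12 is **..***.*..**, still not uniform .

no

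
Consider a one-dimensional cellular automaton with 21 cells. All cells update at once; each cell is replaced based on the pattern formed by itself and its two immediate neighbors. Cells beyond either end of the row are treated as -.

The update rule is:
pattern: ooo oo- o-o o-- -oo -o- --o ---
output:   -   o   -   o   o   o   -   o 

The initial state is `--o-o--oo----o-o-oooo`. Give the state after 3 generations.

o-o-oo-ooo-o-o-o-oo-o

generation 1: o-o-oo-ooooo-o-o-o--o
generation 2: o-o-oo-o---o-o-o-oo-o
generation 3: o-o-oo-ooo-o-o-o-oo-o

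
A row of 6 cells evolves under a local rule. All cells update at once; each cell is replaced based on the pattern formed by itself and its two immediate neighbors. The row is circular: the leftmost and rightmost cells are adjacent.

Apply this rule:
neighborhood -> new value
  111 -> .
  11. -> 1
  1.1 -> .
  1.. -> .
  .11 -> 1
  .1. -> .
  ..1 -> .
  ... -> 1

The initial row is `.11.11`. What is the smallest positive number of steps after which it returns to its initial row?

1

step 1: .11.11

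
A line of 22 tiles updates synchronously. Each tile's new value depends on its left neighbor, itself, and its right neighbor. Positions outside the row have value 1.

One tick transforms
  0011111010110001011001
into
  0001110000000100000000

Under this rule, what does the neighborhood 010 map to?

0

At position 8 the neighborhood is 010; the next row has 0 there.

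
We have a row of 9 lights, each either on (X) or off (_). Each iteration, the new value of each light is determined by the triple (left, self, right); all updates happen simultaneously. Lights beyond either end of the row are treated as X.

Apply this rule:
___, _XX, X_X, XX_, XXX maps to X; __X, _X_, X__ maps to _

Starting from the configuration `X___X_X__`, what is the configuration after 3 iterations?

X_X__X___
XX_____X_
XX_XXX__X

XX_XXX__X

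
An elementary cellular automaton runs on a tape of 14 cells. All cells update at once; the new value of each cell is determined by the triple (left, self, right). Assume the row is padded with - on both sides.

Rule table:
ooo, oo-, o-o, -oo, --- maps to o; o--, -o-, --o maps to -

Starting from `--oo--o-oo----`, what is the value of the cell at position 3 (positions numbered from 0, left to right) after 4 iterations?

o

o-oo---ooo-ooo
-ooo-o-ooooooo
-oooo-oooooooo
-ooooooooooooo
position 3 holds o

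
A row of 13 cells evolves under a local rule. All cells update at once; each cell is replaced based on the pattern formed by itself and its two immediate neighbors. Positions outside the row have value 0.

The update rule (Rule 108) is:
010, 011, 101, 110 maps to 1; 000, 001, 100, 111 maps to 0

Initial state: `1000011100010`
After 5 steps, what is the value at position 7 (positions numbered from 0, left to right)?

1000010100010
1000011100010  (repeats step 0; period 2)
step 5: 1000010100010
position 7 holds 1

1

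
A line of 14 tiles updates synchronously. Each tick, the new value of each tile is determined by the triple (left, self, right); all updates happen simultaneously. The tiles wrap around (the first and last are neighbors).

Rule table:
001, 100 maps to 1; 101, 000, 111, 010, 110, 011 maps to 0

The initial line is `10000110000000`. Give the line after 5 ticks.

01001001000001
00110110100010
01000000010101
00100000100000
01010001010000

01010001010000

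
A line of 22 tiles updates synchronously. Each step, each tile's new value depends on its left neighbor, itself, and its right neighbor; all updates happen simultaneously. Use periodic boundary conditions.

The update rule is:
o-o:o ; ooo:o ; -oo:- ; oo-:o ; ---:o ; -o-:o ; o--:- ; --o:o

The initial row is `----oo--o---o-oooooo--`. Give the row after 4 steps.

oooo-o-oo-oooo-ooooo-o
ooooooo-oo-oooo-ooooo-
-ooooooo-oo-oooo-ooooo
o-ooooooo-oo-oooo-oooo

o-ooooooo-oo-oooo-oooo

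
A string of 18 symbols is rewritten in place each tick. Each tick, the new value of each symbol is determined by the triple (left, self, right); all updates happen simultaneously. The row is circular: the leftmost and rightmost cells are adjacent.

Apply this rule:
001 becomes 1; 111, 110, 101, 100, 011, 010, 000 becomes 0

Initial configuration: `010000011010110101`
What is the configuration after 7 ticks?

000000100000000000
000001000000000000
000010000000000000
000100000000000000
001000000000000000
010000000000000000
100000000000000000

100000000000000000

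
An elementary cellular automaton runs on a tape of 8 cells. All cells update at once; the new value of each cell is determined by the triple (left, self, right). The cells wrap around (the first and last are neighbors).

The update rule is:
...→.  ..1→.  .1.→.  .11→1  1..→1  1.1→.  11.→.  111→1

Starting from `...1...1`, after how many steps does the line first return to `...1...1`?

4

1...1...
.1...1..
..1...1.
...1...1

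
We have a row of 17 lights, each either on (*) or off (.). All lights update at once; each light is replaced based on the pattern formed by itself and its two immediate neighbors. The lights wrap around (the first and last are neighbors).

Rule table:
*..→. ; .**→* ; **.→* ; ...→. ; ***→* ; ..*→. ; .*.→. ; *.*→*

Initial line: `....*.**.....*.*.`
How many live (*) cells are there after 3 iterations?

.....***......*..
.....***.........
.....***.........
count of *: 3

3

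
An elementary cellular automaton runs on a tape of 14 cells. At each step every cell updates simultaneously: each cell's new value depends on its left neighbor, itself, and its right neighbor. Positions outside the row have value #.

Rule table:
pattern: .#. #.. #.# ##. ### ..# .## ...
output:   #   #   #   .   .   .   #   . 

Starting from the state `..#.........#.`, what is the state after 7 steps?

##.....###..##

step 1: #.##........##
step 2: .##.#.......#.
step 3: ##.###......##
step 4: ..##..#.....#.
step 5: #.#.#.##....##
step 6: .######.#...#.
step 7: ##.....###..##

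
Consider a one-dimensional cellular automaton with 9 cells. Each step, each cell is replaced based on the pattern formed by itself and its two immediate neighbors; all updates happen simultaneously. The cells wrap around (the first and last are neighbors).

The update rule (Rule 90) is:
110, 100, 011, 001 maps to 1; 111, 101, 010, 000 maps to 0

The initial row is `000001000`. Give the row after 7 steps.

step 1: 000010100
step 2: 000100010
step 3: 001010101
step 4: 110000000
step 5: 111000001
step 6: 001100011
step 7: 111110111

111110111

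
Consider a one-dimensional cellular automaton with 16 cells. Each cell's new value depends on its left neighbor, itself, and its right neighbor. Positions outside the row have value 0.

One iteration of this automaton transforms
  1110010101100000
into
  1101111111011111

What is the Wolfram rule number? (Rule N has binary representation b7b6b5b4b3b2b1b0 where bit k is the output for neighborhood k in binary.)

191

position 1: 111 → 1  (bit 7 = 1)
position 2: 110 → 0  (bit 6 = 0)
position 6: 101 → 1  (bit 5 = 1)
position 3: 100 → 1  (bit 4 = 1)
position 0: 011 → 1  (bit 3 = 1)
position 5: 010 → 1  (bit 2 = 1)
position 4: 001 → 1  (bit 1 = 1)
position 12: 000 → 1  (bit 0 = 1)
bits b7..b0 = 10111111 = 191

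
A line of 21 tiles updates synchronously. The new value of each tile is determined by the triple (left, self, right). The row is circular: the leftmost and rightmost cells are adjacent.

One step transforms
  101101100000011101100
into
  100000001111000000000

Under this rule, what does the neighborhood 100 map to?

At position 7 the neighborhood is 100; the next row has 0 there.

0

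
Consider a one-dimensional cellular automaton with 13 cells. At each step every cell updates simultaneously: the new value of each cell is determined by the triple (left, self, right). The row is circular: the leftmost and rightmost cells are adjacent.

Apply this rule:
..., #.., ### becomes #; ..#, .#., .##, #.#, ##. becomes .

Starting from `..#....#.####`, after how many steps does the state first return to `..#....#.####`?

#..###....##.
.#..#.###....
..#....#.####

3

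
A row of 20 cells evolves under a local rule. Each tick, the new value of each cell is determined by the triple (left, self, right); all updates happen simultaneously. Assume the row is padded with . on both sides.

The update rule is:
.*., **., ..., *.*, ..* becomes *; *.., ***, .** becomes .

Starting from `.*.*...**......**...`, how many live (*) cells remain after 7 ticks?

****.**.*.*****.*.**
...**.****....****.*
***.**...*.***...***
..**.*.****..*.**..*
**.****...*.***.*.**
.**...*.****..****.*
*.*.****...*.*...***
count of *: 11

11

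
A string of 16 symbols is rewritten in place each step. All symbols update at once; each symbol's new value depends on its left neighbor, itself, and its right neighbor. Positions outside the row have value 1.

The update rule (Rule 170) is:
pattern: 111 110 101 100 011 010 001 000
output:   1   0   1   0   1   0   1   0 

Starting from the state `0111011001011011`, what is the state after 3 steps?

1011001011011111

step 1: 1110110010110111
step 2: 1101100101101111
step 3: 1011001011011111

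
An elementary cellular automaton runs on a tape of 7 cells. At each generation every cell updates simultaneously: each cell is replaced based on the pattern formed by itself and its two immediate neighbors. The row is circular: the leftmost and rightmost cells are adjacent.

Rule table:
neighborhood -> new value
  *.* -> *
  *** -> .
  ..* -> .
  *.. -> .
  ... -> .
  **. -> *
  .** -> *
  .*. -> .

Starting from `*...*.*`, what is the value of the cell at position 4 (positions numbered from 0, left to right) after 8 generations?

.

*....**
*....*.
......*
.......
.......  (fixed point — unchanged through generation 8)
position 4 holds .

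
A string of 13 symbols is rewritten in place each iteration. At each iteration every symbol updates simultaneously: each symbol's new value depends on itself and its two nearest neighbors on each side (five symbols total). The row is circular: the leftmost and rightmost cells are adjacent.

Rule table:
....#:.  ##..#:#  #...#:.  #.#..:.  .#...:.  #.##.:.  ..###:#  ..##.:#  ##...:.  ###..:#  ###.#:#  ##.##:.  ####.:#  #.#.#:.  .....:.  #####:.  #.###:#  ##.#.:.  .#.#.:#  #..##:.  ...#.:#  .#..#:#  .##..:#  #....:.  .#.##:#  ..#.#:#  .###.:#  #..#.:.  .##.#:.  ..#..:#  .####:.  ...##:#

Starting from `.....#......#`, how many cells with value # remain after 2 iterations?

iteration 1: ....##.....##
iteration 2: ...###....###
count of #: 6

6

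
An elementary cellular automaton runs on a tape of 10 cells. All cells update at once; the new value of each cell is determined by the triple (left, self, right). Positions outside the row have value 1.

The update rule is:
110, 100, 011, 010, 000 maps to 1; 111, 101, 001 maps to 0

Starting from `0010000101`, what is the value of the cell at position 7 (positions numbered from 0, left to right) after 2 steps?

1011110101
1010010101
position 7 holds 1

1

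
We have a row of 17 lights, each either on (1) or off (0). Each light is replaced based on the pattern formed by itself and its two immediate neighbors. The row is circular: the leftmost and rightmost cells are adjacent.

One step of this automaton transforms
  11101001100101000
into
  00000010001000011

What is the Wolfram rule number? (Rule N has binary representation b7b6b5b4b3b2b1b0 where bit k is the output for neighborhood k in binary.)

3

position 1: 111 → 0  (bit 7 = 0)
position 2: 110 → 0  (bit 6 = 0)
position 3: 101 → 0  (bit 5 = 0)
position 5: 100 → 0  (bit 4 = 0)
position 0: 011 → 0  (bit 3 = 0)
position 4: 010 → 0  (bit 2 = 0)
position 6: 001 → 1  (bit 1 = 1)
position 15: 000 → 1  (bit 0 = 1)
bits b7..b0 = 00000011 = 3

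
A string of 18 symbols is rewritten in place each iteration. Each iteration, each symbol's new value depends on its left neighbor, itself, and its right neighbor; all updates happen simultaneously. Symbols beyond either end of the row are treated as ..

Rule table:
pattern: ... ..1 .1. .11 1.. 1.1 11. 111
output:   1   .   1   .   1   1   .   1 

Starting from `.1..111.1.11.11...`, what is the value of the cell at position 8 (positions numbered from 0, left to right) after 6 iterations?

iteration 1: .11..1.111..1..111
iteration 2: ...1.11.1.1.11..1.
iteration 3: 11.11..11111..1.11
iteration 4: ..1..1..111.1.11..
iteration 5: 1.11.11..1.111..11
iteration 6: 11..1..1.11.1.1...
position 8 holds .

.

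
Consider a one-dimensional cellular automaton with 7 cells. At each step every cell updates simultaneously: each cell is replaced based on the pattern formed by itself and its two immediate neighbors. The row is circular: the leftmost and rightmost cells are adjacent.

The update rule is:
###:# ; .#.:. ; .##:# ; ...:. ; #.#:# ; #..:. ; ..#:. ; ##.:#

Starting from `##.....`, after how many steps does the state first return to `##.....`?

##.....

1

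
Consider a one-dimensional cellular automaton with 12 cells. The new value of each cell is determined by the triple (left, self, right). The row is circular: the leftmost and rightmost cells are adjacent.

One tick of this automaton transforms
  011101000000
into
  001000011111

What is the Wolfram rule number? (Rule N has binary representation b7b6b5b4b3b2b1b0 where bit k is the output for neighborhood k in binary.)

position 2: 111 → 1  (bit 7 = 1)
position 3: 110 → 0  (bit 6 = 0)
position 4: 101 → 0  (bit 5 = 0)
position 6: 100 → 0  (bit 4 = 0)
position 1: 011 → 0  (bit 3 = 0)
position 5: 010 → 0  (bit 2 = 0)
position 0: 001 → 0  (bit 1 = 0)
position 7: 000 → 1  (bit 0 = 1)
bits b7..b0 = 10000001 = 129

129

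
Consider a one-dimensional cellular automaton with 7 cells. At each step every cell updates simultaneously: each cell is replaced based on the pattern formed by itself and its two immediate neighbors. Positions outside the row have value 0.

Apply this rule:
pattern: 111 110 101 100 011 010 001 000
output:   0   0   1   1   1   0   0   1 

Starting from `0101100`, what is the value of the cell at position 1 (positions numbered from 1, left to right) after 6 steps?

0

step 1: 0011011
step 2: 1010110
step 3: 0101101
step 4: 0011010
step 5: 1010101
step 6: 0101010
position 1 holds 0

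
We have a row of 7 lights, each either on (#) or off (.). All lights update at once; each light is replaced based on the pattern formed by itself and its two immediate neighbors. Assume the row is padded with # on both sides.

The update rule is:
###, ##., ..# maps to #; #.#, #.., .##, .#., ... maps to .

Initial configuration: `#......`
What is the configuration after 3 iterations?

#...#..

#.....#
#....#.
#...#..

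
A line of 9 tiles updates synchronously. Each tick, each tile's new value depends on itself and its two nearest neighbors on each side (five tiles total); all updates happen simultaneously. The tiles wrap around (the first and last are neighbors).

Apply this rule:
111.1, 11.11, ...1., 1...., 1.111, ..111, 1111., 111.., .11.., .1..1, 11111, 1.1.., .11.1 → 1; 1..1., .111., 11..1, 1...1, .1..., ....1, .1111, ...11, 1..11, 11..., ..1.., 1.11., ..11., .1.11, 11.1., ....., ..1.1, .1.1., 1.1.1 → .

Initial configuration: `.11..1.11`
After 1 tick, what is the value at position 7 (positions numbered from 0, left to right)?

.

tick 1: 1.1.....1
position 7 holds .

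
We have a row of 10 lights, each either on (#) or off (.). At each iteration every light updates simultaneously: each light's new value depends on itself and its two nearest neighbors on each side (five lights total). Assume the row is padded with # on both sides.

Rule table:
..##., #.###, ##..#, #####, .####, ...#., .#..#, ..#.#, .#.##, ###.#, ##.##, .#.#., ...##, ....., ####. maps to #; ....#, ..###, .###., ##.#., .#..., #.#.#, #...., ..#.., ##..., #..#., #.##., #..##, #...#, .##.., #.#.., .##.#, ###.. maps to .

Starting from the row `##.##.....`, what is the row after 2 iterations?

###....#.#
##....####

##....####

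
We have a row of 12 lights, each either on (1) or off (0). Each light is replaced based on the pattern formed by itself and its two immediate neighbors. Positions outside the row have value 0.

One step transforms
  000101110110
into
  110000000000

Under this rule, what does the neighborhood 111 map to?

0

At position 6 the neighborhood is 111; the next row has 0 there.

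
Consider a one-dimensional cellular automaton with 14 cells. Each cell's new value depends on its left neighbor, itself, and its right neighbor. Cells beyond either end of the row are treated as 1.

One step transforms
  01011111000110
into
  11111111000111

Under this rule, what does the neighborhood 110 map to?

At position 7 the neighborhood is 110; the next row has 1 there.

1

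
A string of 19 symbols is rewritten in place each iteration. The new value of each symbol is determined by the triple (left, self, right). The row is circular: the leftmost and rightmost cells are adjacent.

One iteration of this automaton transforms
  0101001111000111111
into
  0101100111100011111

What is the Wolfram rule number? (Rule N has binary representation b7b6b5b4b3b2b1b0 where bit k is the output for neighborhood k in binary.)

position 7: 111 → 1  (bit 7 = 1)
position 9: 110 → 1  (bit 6 = 1)
position 0: 101 → 0  (bit 5 = 0)
position 4: 100 → 1  (bit 4 = 1)
position 6: 011 → 0  (bit 3 = 0)
position 1: 010 → 1  (bit 2 = 1)
position 5: 001 → 0  (bit 1 = 0)
position 11: 000 → 0  (bit 0 = 0)
bits b7..b0 = 11010100 = 212

212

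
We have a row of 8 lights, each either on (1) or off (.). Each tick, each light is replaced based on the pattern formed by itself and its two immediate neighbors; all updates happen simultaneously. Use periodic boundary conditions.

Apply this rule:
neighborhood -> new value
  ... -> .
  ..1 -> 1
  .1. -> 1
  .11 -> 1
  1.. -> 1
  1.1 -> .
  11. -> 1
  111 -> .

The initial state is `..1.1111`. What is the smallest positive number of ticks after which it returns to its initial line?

2

111.1..1
..1.1111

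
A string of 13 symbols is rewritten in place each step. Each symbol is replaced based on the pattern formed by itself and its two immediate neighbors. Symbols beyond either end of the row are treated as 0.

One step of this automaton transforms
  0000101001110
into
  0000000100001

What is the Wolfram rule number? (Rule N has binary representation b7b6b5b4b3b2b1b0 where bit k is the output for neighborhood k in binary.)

position 10: 111 → 0  (bit 7 = 0)
position 11: 110 → 0  (bit 6 = 0)
position 5: 101 → 0  (bit 5 = 0)
position 7: 100 → 1  (bit 4 = 1)
position 9: 011 → 0  (bit 3 = 0)
position 4: 010 → 0  (bit 2 = 0)
position 3: 001 → 0  (bit 1 = 0)
position 0: 000 → 0  (bit 0 = 0)
bits b7..b0 = 00010000 = 16

16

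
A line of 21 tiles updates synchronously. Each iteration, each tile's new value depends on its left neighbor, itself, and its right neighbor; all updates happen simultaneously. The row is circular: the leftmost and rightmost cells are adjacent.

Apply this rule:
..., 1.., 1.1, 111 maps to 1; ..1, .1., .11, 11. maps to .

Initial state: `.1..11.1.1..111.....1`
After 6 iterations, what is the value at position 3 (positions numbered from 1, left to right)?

1

1.1...1.1.1..1.1111..
.1.11..1.1.1..1.11.1.
..1..1..1.1.1..1..1.1
1..1..1..1.1.1..1..1.
.1..1..1..1.1.1..1..1
1.1..1..1..1.1.1..1..
position 3 holds 1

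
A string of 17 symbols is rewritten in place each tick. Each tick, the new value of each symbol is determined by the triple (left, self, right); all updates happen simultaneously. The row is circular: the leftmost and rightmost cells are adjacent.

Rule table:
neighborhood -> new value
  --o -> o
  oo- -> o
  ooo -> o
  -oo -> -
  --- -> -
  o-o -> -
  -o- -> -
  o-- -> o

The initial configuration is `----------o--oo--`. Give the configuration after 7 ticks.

oo-ooo-o-o-o-o-o-

tick 1: ---------o-oo-oo-
tick 2: --------o---o--oo
tick 3: o------o-o-o-oo-o
tick 4: oo----o-------o--
tick 5: -oo--o-o-----o-oo
tick 6: --ooo---o---o---o
tick 7: oo-ooo-o-o-o-o-o-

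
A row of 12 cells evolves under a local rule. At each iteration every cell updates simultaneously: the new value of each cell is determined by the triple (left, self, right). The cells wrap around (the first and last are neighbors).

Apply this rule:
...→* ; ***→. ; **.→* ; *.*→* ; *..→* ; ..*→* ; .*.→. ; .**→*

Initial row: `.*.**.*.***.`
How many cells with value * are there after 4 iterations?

*.****.**.**
***..******.
*.****....**
***..******.
count of *: 9

9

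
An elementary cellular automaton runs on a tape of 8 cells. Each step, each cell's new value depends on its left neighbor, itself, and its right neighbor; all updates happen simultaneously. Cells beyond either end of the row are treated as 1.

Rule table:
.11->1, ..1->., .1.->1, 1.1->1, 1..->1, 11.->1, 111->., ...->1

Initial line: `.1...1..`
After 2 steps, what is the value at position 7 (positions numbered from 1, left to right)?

1111.11.
...11111
position 7 holds 1

1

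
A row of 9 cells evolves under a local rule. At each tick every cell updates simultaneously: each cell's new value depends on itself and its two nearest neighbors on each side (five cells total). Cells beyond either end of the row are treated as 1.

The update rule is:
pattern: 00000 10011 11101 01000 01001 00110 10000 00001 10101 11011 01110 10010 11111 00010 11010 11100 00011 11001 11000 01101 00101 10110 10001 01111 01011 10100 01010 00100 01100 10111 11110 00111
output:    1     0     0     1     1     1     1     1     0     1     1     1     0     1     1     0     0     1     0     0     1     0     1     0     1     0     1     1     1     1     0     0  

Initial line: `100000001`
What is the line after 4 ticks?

100000000

001111100
100000010
001111111
100000000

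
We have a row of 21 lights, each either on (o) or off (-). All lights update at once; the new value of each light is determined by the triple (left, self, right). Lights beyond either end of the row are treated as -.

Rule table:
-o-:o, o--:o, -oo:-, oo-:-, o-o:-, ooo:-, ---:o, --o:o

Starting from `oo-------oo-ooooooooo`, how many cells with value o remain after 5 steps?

7

--ooooooo------------
oo-------oooooooooooo
--ooooooo------------  (repeats step 1; period 2)
step 5: --ooooooo------------
count of o: 7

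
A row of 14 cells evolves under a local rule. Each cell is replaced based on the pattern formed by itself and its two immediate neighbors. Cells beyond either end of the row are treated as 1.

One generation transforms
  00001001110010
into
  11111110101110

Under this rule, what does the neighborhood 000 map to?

At position 1 the neighborhood is 000; the next row has 1 there.

1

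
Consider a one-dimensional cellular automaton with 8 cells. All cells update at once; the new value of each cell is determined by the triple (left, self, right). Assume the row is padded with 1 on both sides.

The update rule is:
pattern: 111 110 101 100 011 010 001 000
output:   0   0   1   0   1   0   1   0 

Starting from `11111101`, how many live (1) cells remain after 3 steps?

3

00000011
00000110
00001101
count of 1: 3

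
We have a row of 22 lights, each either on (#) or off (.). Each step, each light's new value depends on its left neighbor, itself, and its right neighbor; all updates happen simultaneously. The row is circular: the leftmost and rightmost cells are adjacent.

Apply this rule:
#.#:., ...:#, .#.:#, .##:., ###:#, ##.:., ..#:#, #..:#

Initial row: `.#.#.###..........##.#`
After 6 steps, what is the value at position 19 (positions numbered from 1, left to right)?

.

.#.#..#.##########...#
.#.####..########.####
.#..##.##.######...##.
####.......####.###..#
###.#######.##...#.##.
.#...#####....####....
position 19 holds .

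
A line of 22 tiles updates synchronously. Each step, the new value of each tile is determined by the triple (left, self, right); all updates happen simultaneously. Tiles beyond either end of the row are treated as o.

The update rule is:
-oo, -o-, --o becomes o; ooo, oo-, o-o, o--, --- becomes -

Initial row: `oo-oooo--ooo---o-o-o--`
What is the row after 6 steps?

---o----oo----oo-o-o-o
--oo---oo----oo--o-o-o
-oo---oo----oo--oo-o-o
-o---oo----oo--oo--o-o
-o--oo----oo--oo--oo-o
-o-oo----oo--oo--oo--o

-o-oo----oo--oo--oo--o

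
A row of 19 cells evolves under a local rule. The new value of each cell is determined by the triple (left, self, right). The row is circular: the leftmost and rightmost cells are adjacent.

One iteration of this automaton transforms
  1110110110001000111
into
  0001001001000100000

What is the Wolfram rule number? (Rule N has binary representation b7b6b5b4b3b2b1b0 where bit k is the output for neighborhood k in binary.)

48

position 0: 111 → 0  (bit 7 = 0)
position 2: 110 → 0  (bit 6 = 0)
position 3: 101 → 1  (bit 5 = 1)
position 9: 100 → 1  (bit 4 = 1)
position 4: 011 → 0  (bit 3 = 0)
position 12: 010 → 0  (bit 2 = 0)
position 11: 001 → 0  (bit 1 = 0)
position 10: 000 → 0  (bit 0 = 0)
bits b7..b0 = 00110000 = 48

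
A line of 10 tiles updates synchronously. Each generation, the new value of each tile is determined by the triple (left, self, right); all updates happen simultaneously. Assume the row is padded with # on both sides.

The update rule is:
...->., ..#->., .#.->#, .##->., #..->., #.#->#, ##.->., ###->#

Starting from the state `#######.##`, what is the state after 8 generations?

######.#.#
#####.###.
####.#.#.#
###.#####.
##.#.###.#
#.###.#.#.
.#.#.#####
#####.####

#####.####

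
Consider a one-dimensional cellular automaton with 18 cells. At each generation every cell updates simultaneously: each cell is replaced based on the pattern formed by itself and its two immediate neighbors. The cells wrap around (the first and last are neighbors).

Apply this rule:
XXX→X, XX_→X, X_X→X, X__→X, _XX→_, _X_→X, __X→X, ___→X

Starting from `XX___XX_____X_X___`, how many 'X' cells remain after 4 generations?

16

_XXXX_XXXXXXXXXXXX
X_XXXX_XXXXXXXXXXX
XX_XXXX_XXXXXXXXXX
XXX_XXXX_XXXXXXXXX
count of X: 16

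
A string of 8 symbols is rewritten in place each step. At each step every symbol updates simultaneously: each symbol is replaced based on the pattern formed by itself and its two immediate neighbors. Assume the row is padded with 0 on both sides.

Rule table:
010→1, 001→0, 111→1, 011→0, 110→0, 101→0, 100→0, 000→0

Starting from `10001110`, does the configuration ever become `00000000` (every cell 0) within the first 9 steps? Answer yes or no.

10000100
10000100  (fixed point — unchanged through step 9)
step 9 is 10000100, still not uniform 0

no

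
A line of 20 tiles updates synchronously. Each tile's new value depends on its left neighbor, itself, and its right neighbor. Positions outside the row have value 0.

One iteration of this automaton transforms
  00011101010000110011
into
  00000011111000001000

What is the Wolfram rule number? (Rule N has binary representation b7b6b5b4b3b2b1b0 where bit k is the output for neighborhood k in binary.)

position 4: 111 → 0  (bit 7 = 0)
position 5: 110 → 0  (bit 6 = 0)
position 6: 101 → 1  (bit 5 = 1)
position 10: 100 → 1  (bit 4 = 1)
position 3: 011 → 0  (bit 3 = 0)
position 7: 010 → 1  (bit 2 = 1)
position 2: 001 → 0  (bit 1 = 0)
position 0: 000 → 0  (bit 0 = 0)
bits b7..b0 = 00110100 = 52

52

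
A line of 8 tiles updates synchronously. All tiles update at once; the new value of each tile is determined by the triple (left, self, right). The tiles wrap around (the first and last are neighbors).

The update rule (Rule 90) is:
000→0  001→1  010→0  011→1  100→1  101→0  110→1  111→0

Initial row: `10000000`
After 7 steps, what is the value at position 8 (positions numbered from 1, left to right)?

0

01000001
00100010
01010101
00000000
00000000  (fixed point — unchanged through step 7)
position 8 holds 0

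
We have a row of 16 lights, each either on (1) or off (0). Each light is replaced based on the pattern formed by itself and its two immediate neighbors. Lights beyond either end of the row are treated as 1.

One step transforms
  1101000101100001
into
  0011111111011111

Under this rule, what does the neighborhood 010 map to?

1

At position 3 the neighborhood is 010; the next row has 1 there.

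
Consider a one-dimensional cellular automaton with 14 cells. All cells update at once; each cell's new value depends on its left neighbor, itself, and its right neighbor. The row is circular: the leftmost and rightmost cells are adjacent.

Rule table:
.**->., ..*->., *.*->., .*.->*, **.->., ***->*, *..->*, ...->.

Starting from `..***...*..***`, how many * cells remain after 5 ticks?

3

*..*.*..**..*.
**.*.**...*.*.
...*...*..*.*.
...**..**.*.**
*....*....*...
count of *: 3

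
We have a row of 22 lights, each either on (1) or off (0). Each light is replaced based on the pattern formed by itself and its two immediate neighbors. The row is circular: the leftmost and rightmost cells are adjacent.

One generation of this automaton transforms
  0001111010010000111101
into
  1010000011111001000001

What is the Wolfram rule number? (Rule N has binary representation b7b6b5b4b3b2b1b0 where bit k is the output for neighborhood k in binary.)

22

position 4: 111 → 0  (bit 7 = 0)
position 6: 110 → 0  (bit 6 = 0)
position 7: 101 → 0  (bit 5 = 0)
position 0: 100 → 1  (bit 4 = 1)
position 3: 011 → 0  (bit 3 = 0)
position 8: 010 → 1  (bit 2 = 1)
position 2: 001 → 1  (bit 1 = 1)
position 1: 000 → 0  (bit 0 = 0)
bits b7..b0 = 00010110 = 22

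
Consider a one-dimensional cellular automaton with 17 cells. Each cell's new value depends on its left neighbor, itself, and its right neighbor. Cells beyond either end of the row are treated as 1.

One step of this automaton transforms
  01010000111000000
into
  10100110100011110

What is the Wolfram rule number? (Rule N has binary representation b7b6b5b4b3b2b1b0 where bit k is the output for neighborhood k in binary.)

41

position 9: 111 → 0  (bit 7 = 0)
position 10: 110 → 0  (bit 6 = 0)
position 0: 101 → 1  (bit 5 = 1)
position 4: 100 → 0  (bit 4 = 0)
position 8: 011 → 1  (bit 3 = 1)
position 1: 010 → 0  (bit 2 = 0)
position 7: 001 → 0  (bit 1 = 0)
position 5: 000 → 1  (bit 0 = 1)
bits b7..b0 = 00101001 = 41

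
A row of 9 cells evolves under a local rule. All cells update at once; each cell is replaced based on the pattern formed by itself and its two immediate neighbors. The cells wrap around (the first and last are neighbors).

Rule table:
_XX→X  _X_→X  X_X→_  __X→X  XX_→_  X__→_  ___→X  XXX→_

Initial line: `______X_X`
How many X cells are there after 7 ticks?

_XXXXXX_X
_X______X
_X_XXXXXX
_X_X_____
XX_X_XXXX
___X_X___
XXXX_X_XX
count of X: 7

7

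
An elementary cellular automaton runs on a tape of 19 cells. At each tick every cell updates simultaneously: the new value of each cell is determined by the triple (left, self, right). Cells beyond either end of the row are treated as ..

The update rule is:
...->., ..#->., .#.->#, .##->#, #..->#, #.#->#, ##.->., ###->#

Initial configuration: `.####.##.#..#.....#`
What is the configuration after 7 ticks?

.####.##.###.####.#

.###.##.###.##....#
.##.##.###.##.#...#
.#.##.###.##.###..#
.###.###.##.###.#.#
.##.###.##.###.####
.#.###.##.###.####.
.####.##.###.####.#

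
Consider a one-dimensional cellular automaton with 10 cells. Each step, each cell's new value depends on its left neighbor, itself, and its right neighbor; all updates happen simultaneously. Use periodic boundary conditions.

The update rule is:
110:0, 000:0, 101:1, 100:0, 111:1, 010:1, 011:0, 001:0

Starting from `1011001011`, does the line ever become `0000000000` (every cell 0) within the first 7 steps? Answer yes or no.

0100001101
1100000011
1000000001
0000000000
all cells are 0 at step 4

yes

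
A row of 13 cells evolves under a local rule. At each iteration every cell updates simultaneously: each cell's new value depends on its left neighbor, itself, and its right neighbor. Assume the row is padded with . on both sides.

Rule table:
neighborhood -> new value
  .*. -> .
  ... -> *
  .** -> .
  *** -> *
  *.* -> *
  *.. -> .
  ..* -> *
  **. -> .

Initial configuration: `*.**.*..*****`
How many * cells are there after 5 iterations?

.*..*..*.***.
*..*..*.*.*..
..*..*.*.*..*
**..*.*.*..*.
...*.*.*..*..
count of *: 4

4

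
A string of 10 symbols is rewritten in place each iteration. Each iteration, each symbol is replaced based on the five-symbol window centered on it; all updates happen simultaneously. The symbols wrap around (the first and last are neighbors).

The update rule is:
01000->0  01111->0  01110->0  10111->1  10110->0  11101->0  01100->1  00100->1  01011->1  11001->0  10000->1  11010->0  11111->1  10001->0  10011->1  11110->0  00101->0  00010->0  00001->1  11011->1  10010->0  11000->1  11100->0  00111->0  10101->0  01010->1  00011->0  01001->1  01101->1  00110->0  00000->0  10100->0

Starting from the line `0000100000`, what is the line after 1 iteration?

0010101000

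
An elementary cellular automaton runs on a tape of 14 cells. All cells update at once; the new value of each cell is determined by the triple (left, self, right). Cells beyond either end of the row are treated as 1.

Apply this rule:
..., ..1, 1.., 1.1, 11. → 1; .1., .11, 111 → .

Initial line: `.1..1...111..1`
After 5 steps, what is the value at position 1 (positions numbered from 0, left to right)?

1

1.11.111..111.
11.11..111..11
.11.111..111..
1.11..111..111
11.111..111...
position 1 holds 1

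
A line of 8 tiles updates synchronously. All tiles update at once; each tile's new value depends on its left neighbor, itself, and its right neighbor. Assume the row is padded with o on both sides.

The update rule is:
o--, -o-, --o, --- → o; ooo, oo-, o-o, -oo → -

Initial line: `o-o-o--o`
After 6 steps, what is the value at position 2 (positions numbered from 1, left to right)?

o

--o-ooo-
ooo-----
---ooooo
ooo-----  (repeats step 2; period 2)
step 6: ooo-----
position 2 holds o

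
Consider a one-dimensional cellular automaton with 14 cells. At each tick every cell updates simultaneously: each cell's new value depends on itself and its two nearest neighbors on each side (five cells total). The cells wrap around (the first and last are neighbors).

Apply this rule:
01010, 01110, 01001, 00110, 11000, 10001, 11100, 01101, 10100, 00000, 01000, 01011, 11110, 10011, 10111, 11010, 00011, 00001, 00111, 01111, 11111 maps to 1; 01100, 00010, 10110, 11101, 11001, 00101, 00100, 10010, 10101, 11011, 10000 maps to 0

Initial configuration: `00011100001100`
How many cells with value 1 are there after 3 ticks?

tick 1: 11111110111010
tick 2: 11111100110101
tick 3: 11111101111011
count of 1: 12

12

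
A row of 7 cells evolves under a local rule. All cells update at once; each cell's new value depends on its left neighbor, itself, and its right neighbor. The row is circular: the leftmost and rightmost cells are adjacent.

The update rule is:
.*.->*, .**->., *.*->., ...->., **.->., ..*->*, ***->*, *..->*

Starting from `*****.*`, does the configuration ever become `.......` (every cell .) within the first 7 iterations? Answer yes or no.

no

****...
.**.*.*
....*.*
*..**.*
.**....
*..*...
*****.*
iteration 7 is *****.*, still not uniform .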